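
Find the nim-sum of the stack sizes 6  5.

3

Nim-sum: 6 XOR 5 = 3.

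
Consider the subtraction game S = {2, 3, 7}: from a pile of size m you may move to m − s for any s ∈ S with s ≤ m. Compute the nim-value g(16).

Build the Grundy sequence with g(k) = mex{g(k−s) : s ∈ {2, 3, 7}, s ≤ k}:
k:     0  1  2  3  4  5  6  7  8  9 10 11 12 13 14 15 16
g(k):  0  0  1  1  2  0  0  1  1  2  0  0  1  1  2  0  0
So g(16) = 0.

0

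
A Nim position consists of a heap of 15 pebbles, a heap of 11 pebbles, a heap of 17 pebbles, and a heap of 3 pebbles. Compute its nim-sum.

Compute the nim-sum pairwise:
15 ⊕ 11 = 4
4 ⊕ 17 = 21
21 ⊕ 3 = 22

22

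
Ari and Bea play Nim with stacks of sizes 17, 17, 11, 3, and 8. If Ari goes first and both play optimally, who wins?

Bea wins

Nim-sum: 17 XOR 17 XOR 11 XOR 3 XOR 8 = 0.
The nim-sum is 0, so this is a P-position: the player to move is in a losing position under optimal play; Ari is about to move from it and so loses — Bea wins.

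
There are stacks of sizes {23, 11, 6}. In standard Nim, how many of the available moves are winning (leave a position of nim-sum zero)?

Write each in binary and XOR column by column:
  10111  (23)
  01011  (11)
  00110  (6)
  -----
  11010  (26)
The overall nim-sum is X = 26. A stack of size p has a winning move iff p XOR X < p (reduce it to p XOR X).
  23: 23 XOR 26 = 13 < 23 — winning move (to 13).
  11: 11 XOR 26 = 17 ≥ 11 — no move.
  6: 6 XOR 26 = 28 ≥ 6 — no move.
That gives 1 winning move.

1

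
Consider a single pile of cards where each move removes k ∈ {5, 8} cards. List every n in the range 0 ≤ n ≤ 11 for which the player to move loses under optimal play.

0, 1, 2, 3, 4

Build the Grundy sequence with g(k) = mex{g(k−s) : s ∈ {5, 8}, s ≤ k}:
g(0) = mex{} = 0
g(1) = mex{} = 0
g(2) = mex{} = 0
g(3) = mex{} = 0
g(4) = mex{} = 0
g(5) = mex{0} = 1
g(6) = mex{0} = 1
g(7) = mex{0} = 1
g(8) = mex{0} = 1
g(9) = mex{0} = 1
g(10) = mex{0,1} = 2
g(11) = mex{0,1} = 2
The P-positions (g = 0) in 0..11 are 0, 1, 2, 3, 4.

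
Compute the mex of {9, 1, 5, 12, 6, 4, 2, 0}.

3

The values 0, 1, 2 are all present; 3 is the first non-negative integer missing from the set.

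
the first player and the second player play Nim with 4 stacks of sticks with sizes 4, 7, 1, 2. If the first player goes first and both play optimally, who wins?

the second player wins

Compute the nim-sum pairwise:
4 XOR 7 = 3
3 XOR 1 = 2
2 XOR 2 = 0
The nim-sum is 0, so this is a P-position: the player to move is in a losing position under optimal play; the first player is about to move from it and so loses — the second player wins.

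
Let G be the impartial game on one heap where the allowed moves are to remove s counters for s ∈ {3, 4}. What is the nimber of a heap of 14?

Grundy values for subtraction set {3, 4}:
g(0) = mex{} = 0
g(1) = mex{} = 0
g(2) = mex{} = 0
g(3) = mex{0} = 1
g(4) = mex{0} = 1
g(5) = mex{0} = 1
g(6) = mex{0,1} = 2
g(7) = mex{1} = 0
g(8) = mex{1} = 0
g(9) = mex{1,2} = 0
g(10) = mex{0,2} = 1
g(11) = mex{0} = 1
g(12) = mex{0} = 1
g(13) = mex{0,1} = 2
g(14) = mex{1} = 0
So g(14) = 0.

0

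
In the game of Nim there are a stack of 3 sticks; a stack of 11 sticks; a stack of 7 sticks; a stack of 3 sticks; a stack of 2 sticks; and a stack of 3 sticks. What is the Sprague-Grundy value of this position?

13

Nim-sum: 3 ^ 11 ^ 7 ^ 3 ^ 2 ^ 3 = 13.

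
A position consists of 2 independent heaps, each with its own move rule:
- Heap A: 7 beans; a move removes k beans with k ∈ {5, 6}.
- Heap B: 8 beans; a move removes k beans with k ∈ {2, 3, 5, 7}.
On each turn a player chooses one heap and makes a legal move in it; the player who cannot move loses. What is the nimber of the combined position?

5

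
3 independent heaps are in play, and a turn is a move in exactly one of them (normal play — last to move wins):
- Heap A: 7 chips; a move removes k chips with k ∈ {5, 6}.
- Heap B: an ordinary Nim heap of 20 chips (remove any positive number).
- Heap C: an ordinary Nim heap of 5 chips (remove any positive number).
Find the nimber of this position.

Build the Grundy sequence for heap A with g(k) = mex{g(k−s) : s ∈ {5, 6}, s ≤ k}:
g(0) = mex{} = 0
g(1) = mex{} = 0
g(2) = mex{} = 0
g(3) = mex{} = 0
g(4) = mex{} = 0
g(5) = mex{0} = 1
g(6) = mex{0} = 1
g(7) = mex{0} = 1
So g(7) = 1.
Heap B is a plain Nim heap of size 20, so its Grundy value is 20.
Heap C is a plain Nim heap of size 5, so its Grundy value is 5.
The value of a disjunctive sum is the nim-sum of the parts.
Combined value = 1 XOR 20 XOR 5 = 16.

16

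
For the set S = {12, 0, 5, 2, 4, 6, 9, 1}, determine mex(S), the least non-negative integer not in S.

The values 0, 1, 2 are all present; 3 is the first non-negative integer missing from the set.

3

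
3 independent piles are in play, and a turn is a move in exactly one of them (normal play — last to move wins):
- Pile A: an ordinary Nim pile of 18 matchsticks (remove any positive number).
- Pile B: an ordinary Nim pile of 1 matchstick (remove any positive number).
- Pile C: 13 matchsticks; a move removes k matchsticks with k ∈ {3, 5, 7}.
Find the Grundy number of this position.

18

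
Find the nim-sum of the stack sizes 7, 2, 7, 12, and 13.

Nim-sum: 7 XOR 2 XOR 7 XOR 12 XOR 13 = 3.

3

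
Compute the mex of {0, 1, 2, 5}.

The values 0, 1, 2 are all present; 3 is the first non-negative integer missing from the set.

3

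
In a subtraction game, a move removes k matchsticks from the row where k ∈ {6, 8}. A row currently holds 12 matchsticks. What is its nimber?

Grundy values for subtraction set {6, 8}:
g(0) = mex{} = 0
g(1) = mex{} = 0
g(2) = mex{} = 0
g(3) = mex{} = 0
g(4) = mex{} = 0
g(5) = mex{} = 0
g(6) = mex{0} = 1
g(7) = mex{0} = 1
g(8) = mex{0} = 1
g(9) = mex{0} = 1
g(10) = mex{0} = 1
g(11) = mex{0} = 1
g(12) = mex{0,1} = 2
So g(12) = 2.

2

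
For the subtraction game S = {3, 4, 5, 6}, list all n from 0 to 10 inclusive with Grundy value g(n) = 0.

Grundy values for subtraction set {3, 4, 5, 6}:
g(0) = mex{} = 0
g(1) = mex{} = 0
g(2) = mex{} = 0
g(3) = mex{0} = 1
g(4) = mex{0} = 1
g(5) = mex{0} = 1
g(6) = mex{0,1} = 2
g(7) = mex{0,1} = 2
g(8) = mex{0,1} = 2
g(9) = mex{1,2} = 0
g(10) = mex{1,2} = 0
The P-positions (g = 0) in 0..10 are 0, 1, 2, 9, 10.

0, 1, 2, 9, 10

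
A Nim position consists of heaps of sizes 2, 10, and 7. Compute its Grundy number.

15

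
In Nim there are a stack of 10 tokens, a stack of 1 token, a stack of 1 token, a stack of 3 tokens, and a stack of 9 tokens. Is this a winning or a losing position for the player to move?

Losing position

In binary:
  1010  (10)
  0001  (1)
  0001  (1)
  0011  (3)
  1001  (9)
  ----
  0000  (0)
The nim-sum is 0, so this is a P-position: the player to move is in a losing position under optimal play.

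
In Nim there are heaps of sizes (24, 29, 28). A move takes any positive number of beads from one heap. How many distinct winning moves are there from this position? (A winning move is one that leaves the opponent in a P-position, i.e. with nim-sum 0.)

Nim-sum: 24 XOR 29 XOR 28 = 25.
The overall nim-sum is X = 25. A heap of size p has a winning move iff p XOR X < p (reduce it to p XOR X).
  24: 24 XOR 25 = 1 < 24 — winning move (to 1).
  29: 29 XOR 25 = 4 < 29 — winning move (to 4).
  28: 28 XOR 25 = 5 < 28 — winning move (to 5).
That gives 3 winning moves.

3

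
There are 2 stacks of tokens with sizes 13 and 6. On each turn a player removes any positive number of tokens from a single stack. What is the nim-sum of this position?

Compute the nim-sum pairwise:
13 ^ 6 = 11

11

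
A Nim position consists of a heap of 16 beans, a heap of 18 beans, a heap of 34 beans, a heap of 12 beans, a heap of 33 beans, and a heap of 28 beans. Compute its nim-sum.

17

Nim-sum: 16 ⊕ 18 ⊕ 34 ⊕ 12 ⊕ 33 ⊕ 28 = 17.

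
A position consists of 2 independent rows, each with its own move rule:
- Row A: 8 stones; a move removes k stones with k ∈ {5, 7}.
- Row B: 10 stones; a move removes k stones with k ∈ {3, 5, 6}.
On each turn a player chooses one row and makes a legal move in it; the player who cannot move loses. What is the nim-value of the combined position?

1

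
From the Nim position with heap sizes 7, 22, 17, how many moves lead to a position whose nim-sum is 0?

0

Nim-sum: 7 XOR 22 XOR 17 = 0.
The nim-sum is already 0, so every move leaves a nonzero nim-sum — there are no winning moves.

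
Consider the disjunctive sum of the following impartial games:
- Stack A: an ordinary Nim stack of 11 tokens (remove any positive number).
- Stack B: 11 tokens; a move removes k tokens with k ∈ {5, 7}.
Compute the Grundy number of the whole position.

9

Stack A is a plain Nim stack of size 11, so its Grundy value is 11.
Build the Grundy sequence for stack B with g(k) = mex{g(k−s) : s ∈ {5, 7}, s ≤ k}:
g(0) = mex{} = 0
g(1) = mex{} = 0
g(2) = mex{} = 0
g(3) = mex{} = 0
g(4) = mex{} = 0
g(5) = mex{0} = 1
g(6) = mex{0} = 1
g(7) = mex{0} = 1
g(8) = mex{0} = 1
g(9) = mex{0} = 1
g(10) = mex{0,1} = 2
g(11) = mex{0,1} = 2
So g(11) = 2.
By the Sprague-Grundy theorem, the Grundy value of a sum of independent games is the XOR of the component values.
Combined value = 11 XOR 2 = 9.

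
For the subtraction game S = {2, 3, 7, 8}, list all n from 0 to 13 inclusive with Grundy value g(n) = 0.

0, 1, 5, 6, 10, 11

Compute g(0), g(1), … for moves {2, 3, 7, 8}:
k:     0  1  2  3  4  5  6  7  8  9 10 11 12 13
g(k):  0  0  1  1  2  0  0  1  1  2  0  0  1  1
The P-positions (g = 0) in 0..13 are 0, 1, 5, 6, 10, 11.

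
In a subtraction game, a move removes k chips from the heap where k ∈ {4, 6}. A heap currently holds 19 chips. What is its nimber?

2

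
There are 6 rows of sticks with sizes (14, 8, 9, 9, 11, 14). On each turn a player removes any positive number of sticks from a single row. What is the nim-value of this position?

3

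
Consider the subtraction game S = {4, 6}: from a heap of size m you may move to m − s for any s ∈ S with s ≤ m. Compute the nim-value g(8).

Compute g(0), g(1), … for moves {4, 6}:
k:     0  1  2  3  4  5  6  7  8
g(k):  0  0  0  0  1  1  1  1  2
So g(8) = 2.

2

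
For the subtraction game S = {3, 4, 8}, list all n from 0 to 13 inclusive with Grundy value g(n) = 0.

0, 1, 2, 7, 12, 13

Grundy values for subtraction set {3, 4, 8}:
k:     0  1  2  3  4  5  6  7  8  9 10 11 12 13
g(k):  0  0  0  1  1  1  2  0  2  3  1  3  0  0
The P-positions (g = 0) in 0..13 are 0, 1, 2, 7, 12, 13.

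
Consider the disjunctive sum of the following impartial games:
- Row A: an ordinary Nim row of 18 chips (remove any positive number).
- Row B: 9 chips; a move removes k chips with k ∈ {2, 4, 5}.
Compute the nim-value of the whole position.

19

Row A is a plain Nim row of size 18, so its Grundy value is 18.
For row B, compute g(0), g(1), … with moves {2, 4, 5}:
g(0) = mex{} = 0
g(1) = mex{} = 0
g(2) = mex{0} = 1
g(3) = mex{0} = 1
g(4) = mex{0,1} = 2
g(5) = mex{0,1} = 2
g(6) = mex{0,1,2} = 3
g(7) = mex{1,2} = 0
g(8) = mex{1,2,3} = 0
g(9) = mex{0,2} = 1
So g(9) = 1.
By the Sprague-Grundy theorem, the Grundy value of a sum of independent games is the XOR of the component values.
Combined value = 18 ⊕ 1 = 19.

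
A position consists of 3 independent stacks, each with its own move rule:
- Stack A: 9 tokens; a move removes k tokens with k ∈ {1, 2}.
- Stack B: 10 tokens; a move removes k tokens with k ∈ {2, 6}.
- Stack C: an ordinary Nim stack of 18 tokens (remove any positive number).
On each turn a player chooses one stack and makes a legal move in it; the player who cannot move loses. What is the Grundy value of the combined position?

19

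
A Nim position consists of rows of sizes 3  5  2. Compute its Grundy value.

In binary:
  011  (3)
  101  (5)
  010  (2)
  ---
  100  (4)

4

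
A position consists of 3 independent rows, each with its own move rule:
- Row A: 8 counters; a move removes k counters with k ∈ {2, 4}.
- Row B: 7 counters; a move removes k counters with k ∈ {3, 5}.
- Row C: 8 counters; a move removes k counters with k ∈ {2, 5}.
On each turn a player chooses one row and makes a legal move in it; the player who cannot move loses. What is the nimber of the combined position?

3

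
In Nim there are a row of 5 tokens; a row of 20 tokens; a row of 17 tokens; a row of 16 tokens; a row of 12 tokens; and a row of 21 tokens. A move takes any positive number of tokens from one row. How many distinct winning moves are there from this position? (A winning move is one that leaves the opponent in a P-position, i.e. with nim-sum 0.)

Compute the nim-sum pairwise:
5 XOR 20 = 17
17 XOR 17 = 0
0 XOR 16 = 16
16 XOR 12 = 28
28 XOR 21 = 9
The overall nim-sum is X = 9. A row of size p has a winning move iff p XOR X < p (reduce it to p XOR X).
  5: 5 XOR 9 = 12 ≥ 5 — no move.
  20: 20 XOR 9 = 29 ≥ 20 — no move.
  17: 17 XOR 9 = 24 ≥ 17 — no move.
  16: 16 XOR 9 = 25 ≥ 16 — no move.
  12: 12 XOR 9 = 5 < 12 — winning move (to 5).
  21: 21 XOR 9 = 28 ≥ 21 — no move.
That gives 1 winning move.

1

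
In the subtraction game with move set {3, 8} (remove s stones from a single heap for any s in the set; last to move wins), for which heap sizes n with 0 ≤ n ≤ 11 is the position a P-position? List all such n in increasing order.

Compute g(0), g(1), … for moves {3, 8}:
g(0) = mex{} = 0
g(1) = mex{} = 0
g(2) = mex{} = 0
g(3) = mex{0} = 1
g(4) = mex{0} = 1
g(5) = mex{0} = 1
g(6) = mex{1} = 0
g(7) = mex{1} = 0
g(8) = mex{0,1} = 2
g(9) = mex{0} = 1
g(10) = mex{0} = 1
g(11) = mex{1,2} = 0
The P-positions (g = 0) in 0..11 are 0, 1, 2, 6, 7, 11.

0, 1, 2, 6, 7, 11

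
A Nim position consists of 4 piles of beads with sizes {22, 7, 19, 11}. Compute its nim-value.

9

Write each in binary and XOR column by column:
  10110  (22)
  00111  (7)
  10011  (19)
  01011  (11)
  -----
  01001  (9)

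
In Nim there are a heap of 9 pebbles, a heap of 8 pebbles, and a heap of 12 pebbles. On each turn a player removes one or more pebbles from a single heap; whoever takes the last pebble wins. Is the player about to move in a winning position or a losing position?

Winning position

In binary:
  1001  (9)
  1000  (8)
  1100  (12)
  ----
  1101  (13)
The nim-sum is 13 ≠ 0, so this is an N-position: the player to move can win.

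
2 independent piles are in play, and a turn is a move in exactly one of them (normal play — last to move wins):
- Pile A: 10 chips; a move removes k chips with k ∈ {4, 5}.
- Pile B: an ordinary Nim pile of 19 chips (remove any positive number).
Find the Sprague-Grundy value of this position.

Grundy values for pile A (subtraction set {4, 5}):
g(0) = mex{} = 0
g(1) = mex{} = 0
g(2) = mex{} = 0
g(3) = mex{} = 0
g(4) = mex{0} = 1
g(5) = mex{0} = 1
g(6) = mex{0} = 1
g(7) = mex{0} = 1
g(8) = mex{0,1} = 2
g(9) = mex{1} = 0
g(10) = mex{1} = 0
So g(10) = 0.
Pile B is a plain Nim pile of size 19, so its Grundy value is 19.
By the Sprague-Grundy theorem, the Grundy value of a sum of independent games is the XOR of the component values.
Combined value = 0 XOR 19 = 19.

19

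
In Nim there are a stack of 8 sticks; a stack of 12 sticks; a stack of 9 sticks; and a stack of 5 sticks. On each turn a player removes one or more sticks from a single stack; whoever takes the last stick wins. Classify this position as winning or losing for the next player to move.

Winning position

Nim-sum: 8 ⊕ 12 ⊕ 9 ⊕ 5 = 8.
The nim-sum is 8 ≠ 0, so this is an N-position: the player to move can win.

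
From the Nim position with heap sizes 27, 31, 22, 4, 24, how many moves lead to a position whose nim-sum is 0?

3

Compute the nim-sum pairwise:
27 ^ 31 = 4
4 ^ 22 = 18
18 ^ 4 = 22
22 ^ 24 = 14
The overall nim-sum is X = 14. A heap of size p has a winning move iff p XOR X < p (reduce it to p XOR X).
  27: 27 XOR 14 = 21 < 27 — winning move (to 21).
  31: 31 XOR 14 = 17 < 31 — winning move (to 17).
  22: 22 XOR 14 = 24 ≥ 22 — no move.
  4: 4 XOR 14 = 10 ≥ 4 — no move.
  24: 24 XOR 14 = 22 < 24 — winning move (to 22).
That gives 3 winning moves.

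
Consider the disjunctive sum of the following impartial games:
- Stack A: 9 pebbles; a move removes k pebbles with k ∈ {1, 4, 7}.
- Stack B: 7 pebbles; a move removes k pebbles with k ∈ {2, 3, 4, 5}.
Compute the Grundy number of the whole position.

1

Build the Grundy sequence for stack A with g(k) = mex{g(k−s) : s ∈ {1, 4, 7}, s ≤ k}:
g(0) = mex{} = 0
g(1) = mex{0} = 1
g(2) = mex{1} = 0
g(3) = mex{0} = 1
g(4) = mex{0,1} = 2
g(5) = mex{1,2} = 0
g(6) = mex{0} = 1
g(7) = mex{0,1} = 2
g(8) = mex{1,2} = 0
g(9) = mex{0} = 1
So g(9) = 1.
For stack B, compute g(0), g(1), … with moves {2, 3, 4, 5}:
g(0) = mex{} = 0
g(1) = mex{} = 0
g(2) = mex{0} = 1
g(3) = mex{0} = 1
g(4) = mex{0,1} = 2
g(5) = mex{0,1} = 2
g(6) = mex{0,1,2} = 3
g(7) = mex{1,2} = 0
So g(7) = 0.
By the Sprague-Grundy theorem, the Grundy value of a sum of independent games is the XOR of the component values.
Combined value = 1 ⊕ 0 = 1.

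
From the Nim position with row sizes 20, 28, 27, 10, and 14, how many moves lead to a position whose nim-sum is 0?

3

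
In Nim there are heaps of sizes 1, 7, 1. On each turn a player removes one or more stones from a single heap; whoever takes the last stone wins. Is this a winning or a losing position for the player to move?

Compute the nim-sum pairwise:
1 XOR 7 = 6
6 XOR 1 = 7
The nim-sum is 7 ≠ 0, so this is an N-position: the player to move can win.

Winning position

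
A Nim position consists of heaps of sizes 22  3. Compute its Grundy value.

21

Nim-sum: 22 ^ 3 = 21.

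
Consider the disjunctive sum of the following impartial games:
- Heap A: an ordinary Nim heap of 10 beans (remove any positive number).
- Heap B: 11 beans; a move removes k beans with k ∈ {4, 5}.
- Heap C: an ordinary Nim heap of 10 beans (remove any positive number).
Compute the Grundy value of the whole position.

Heap A is a plain Nim heap of size 10, so its Grundy value is 10.
Grundy values for heap B (subtraction set {4, 5}):
g(0) = mex{} = 0
g(1) = mex{} = 0
g(2) = mex{} = 0
g(3) = mex{} = 0
g(4) = mex{0} = 1
g(5) = mex{0} = 1
g(6) = mex{0} = 1
g(7) = mex{0} = 1
g(8) = mex{0,1} = 2
g(9) = mex{1} = 0
g(10) = mex{1} = 0
g(11) = mex{1} = 0
So g(11) = 0.
Heap C is a plain Nim heap of size 10, so its Grundy value is 10.
By the Sprague-Grundy theorem, the Grundy value of a sum of independent games is the XOR of the component values.
Combined value = 10 ⊕ 0 ⊕ 10 = 0.

0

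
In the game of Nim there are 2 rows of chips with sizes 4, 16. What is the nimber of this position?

Compute the nim-sum pairwise:
4 XOR 16 = 20

20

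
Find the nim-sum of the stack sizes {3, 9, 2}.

8

Nim-sum: 3 ^ 9 ^ 2 = 8.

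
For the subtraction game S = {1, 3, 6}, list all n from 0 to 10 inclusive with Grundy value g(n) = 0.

0, 2, 4, 9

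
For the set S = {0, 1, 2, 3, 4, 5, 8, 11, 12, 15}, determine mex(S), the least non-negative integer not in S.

The values 0, 1, 2, 3, 4, 5 are all present; 6 is the first non-negative integer missing from the set.

6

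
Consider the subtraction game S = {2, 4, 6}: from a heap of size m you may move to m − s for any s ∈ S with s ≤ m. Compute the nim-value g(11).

Build the Grundy sequence with g(k) = mex{g(k−s) : s ∈ {2, 4, 6}, s ≤ k}:
g(0) = mex{} = 0
g(1) = mex{} = 0
g(2) = mex{0} = 1
g(3) = mex{0} = 1
g(4) = mex{0,1} = 2
g(5) = mex{0,1} = 2
g(6) = mex{0,1,2} = 3
g(7) = mex{0,1,2} = 3
g(8) = mex{1,2,3} = 0
g(9) = mex{1,2,3} = 0
g(10) = mex{0,2,3} = 1
g(11) = mex{0,2,3} = 1
So g(11) = 1.

1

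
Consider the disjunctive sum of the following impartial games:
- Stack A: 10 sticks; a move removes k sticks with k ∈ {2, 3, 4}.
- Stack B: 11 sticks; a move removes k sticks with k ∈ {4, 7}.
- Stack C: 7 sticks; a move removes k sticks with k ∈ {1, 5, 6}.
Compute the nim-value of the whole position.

Grundy values for stack A (subtraction set {2, 3, 4}):
g(0) = mex{} = 0
g(1) = mex{} = 0
g(2) = mex{0} = 1
g(3) = mex{0} = 1
g(4) = mex{0,1} = 2
g(5) = mex{0,1} = 2
g(6) = mex{1,2} = 0
g(7) = mex{1,2} = 0
g(8) = mex{0,2} = 1
g(9) = mex{0,2} = 1
g(10) = mex{0,1} = 2
So g(10) = 2.
Build the Grundy sequence for stack B with g(k) = mex{g(k−s) : s ∈ {4, 7}, s ≤ k}:
g(0) = mex{} = 0
g(1) = mex{} = 0
g(2) = mex{} = 0
g(3) = mex{} = 0
g(4) = mex{0} = 1
g(5) = mex{0} = 1
g(6) = mex{0} = 1
g(7) = mex{0} = 1
g(8) = mex{0,1} = 2
g(9) = mex{0,1} = 2
g(10) = mex{0,1} = 2
g(11) = mex{1} = 0
So g(11) = 0.
Build the Grundy sequence for stack C with g(k) = mex{g(k−s) : s ∈ {1, 5, 6}, s ≤ k}:
k:     0  1  2  3  4  5  6  7
g(k):  0  1  0  1  0  1  2  3
So g(7) = 3.
By the Sprague-Grundy theorem, the Grundy value of a sum of independent games is the XOR of the component values.
Combined value = 2 ⊕ 0 ⊕ 3 = 1.

1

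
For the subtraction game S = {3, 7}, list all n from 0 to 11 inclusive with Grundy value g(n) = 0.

0, 1, 2, 6, 10, 11

Compute g(0), g(1), … for moves {3, 7}:
k:     0  1  2  3  4  5  6  7  8  9 10 11
g(k):  0  0  0  1  1  1  0  2  2  1  0  0
The P-positions (g = 0) in 0..11 are 0, 1, 2, 6, 10, 11.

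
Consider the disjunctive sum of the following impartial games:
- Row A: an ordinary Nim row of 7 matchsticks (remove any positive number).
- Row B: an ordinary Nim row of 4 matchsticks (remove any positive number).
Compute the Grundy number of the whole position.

3

Row A is a plain Nim row of size 7, so its Grundy value is 7.
Row B is a plain Nim row of size 4, so its Grundy value is 4.
The value of a disjunctive sum is the nim-sum of the parts.
Combined value = 7 ⊕ 4 = 3.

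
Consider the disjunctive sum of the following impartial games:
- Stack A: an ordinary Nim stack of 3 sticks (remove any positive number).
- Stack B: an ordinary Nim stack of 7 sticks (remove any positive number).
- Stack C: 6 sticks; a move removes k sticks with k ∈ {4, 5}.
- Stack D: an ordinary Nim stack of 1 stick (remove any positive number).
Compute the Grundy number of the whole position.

4

Stack A is a plain Nim stack of size 3, so its Grundy value is 3.
Stack B is a plain Nim stack of size 7, so its Grundy value is 7.
For stack C, compute g(0), g(1), … with moves {4, 5}:
k:     0  1  2  3  4  5  6
g(k):  0  0  0  0  1  1  1
So g(6) = 1.
Stack D is a plain Nim stack of size 1, so its Grundy value is 1.
The value of a disjunctive sum is the nim-sum of the parts.
Combined value = 3 XOR 7 XOR 1 XOR 1 = 4.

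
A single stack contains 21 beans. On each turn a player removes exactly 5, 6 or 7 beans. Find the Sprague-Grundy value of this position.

1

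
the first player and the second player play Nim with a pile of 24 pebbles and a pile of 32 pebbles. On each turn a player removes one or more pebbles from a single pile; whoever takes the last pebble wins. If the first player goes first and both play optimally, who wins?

Nim-sum: 24 XOR 32 = 56.
The nim-sum is 56 ≠ 0, so this is an N-position: the player to move can win; the first player has a winning move.

the first player wins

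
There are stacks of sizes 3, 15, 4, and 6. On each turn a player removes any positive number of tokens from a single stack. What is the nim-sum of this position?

Bitwise XOR of the heap sizes:
  0011  (3)
  1111  (15)
  0100  (4)
  0110  (6)
  ----
  1110  (14)

14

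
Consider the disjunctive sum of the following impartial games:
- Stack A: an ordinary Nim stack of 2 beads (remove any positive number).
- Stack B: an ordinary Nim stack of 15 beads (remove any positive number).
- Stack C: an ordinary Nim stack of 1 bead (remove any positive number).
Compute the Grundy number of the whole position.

12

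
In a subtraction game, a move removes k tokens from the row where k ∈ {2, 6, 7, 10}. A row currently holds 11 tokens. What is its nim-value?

Compute g(0), g(1), … for moves {2, 6, 7, 10}:
g(0) = mex{} = 0
g(1) = mex{} = 0
g(2) = mex{0} = 1
g(3) = mex{0} = 1
g(4) = mex{1} = 0
g(5) = mex{1} = 0
g(6) = mex{0} = 1
g(7) = mex{0} = 1
g(8) = mex{0,1} = 2
g(9) = mex{1} = 0
g(10) = mex{0,1,2} = 3
g(11) = mex{0} = 1
So g(11) = 1.

1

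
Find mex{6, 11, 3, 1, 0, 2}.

The values 0, 1, 2, 3 are all present; 4 is the first non-negative integer missing from the set.

4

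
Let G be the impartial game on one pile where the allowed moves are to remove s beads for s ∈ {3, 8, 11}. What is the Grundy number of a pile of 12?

2

Compute g(0), g(1), … for moves {3, 8, 11}:
k:     0  1  2  3  4  5  6  7  8  9 10 11 12
g(k):  0  0  0  1  1  1  0  0  2  1  1  3  2
So g(12) = 2.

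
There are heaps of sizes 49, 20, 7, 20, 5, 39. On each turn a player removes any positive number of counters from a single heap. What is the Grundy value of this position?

20

Compute the nim-sum pairwise:
49 ^ 20 = 37
37 ^ 7 = 34
34 ^ 20 = 54
54 ^ 5 = 51
51 ^ 39 = 20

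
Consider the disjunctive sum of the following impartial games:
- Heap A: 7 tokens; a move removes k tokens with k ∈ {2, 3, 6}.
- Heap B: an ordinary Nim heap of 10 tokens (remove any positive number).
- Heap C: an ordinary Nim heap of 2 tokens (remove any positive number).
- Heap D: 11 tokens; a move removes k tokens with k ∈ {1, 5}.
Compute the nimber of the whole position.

8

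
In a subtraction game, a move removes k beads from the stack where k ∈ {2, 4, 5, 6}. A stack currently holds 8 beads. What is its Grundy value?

Compute g(0), g(1), … for moves {2, 4, 5, 6}:
g(0) = mex{} = 0
g(1) = mex{} = 0
g(2) = mex{0} = 1
g(3) = mex{0} = 1
g(4) = mex{0,1} = 2
g(5) = mex{0,1} = 2
g(6) = mex{0,1,2} = 3
g(7) = mex{0,1,2} = 3
g(8) = mex{1,2,3} = 0
So g(8) = 0.

0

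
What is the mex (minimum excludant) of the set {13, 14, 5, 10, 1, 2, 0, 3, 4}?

The values 0, 1, 2, 3, 4, 5 are all present; 6 is the first non-negative integer missing from the set.

6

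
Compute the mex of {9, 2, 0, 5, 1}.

The values 0, 1, 2 are all present; 3 is the first non-negative integer missing from the set.

3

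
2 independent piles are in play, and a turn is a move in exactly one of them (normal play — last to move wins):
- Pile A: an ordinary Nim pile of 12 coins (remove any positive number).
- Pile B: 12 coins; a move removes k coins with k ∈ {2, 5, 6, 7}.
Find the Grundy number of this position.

12

Pile A is a plain Nim pile of size 12, so its Grundy value is 12.
For pile B, compute g(0), g(1), … with moves {2, 5, 6, 7}:
k:     0  1  2  3  4  5  6  7  8  9 10 11 12
g(k):  0  0  1  1  0  2  1  3  2  2  3  3  0
So g(12) = 0.
By the Sprague-Grundy theorem, the Grundy value of a sum of independent games is the XOR of the component values.
Combined value = 12 XOR 0 = 12.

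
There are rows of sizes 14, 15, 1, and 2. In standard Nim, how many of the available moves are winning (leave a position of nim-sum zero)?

Bitwise XOR of the heap sizes:
  1110  (14)
  1111  (15)
  0001  (1)
  0010  (2)
  ----
  0010  (2)
The overall nim-sum is X = 2. A row of size p has a winning move iff p XOR X < p (reduce it to p XOR X).
  14: 14 XOR 2 = 12 < 14 — winning move (to 12).
  15: 15 XOR 2 = 13 < 15 — winning move (to 13).
  1: 1 XOR 2 = 3 ≥ 1 — no move.
  2: 2 XOR 2 = 0 < 2 — winning move (to 0).
That gives 3 winning moves.

3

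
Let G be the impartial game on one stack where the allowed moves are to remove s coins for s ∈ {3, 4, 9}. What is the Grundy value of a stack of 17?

1

Grundy values for subtraction set {3, 4, 9}:
k:     0  1  2  3  4  5  6  7  8  9 10 11 12 13 14 15 16 17
g(k):  0  0  0  1  1  1  2  0  0  3  1  1  2  0  0  0  1  1
So g(17) = 1.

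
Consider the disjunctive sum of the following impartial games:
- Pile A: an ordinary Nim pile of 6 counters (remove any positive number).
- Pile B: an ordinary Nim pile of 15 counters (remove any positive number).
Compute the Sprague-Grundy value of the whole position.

Pile A is a plain Nim pile of size 6, so its Grundy value is 6.
Pile B is a plain Nim pile of size 15, so its Grundy value is 15.
By the Sprague-Grundy theorem, the Grundy value of a sum of independent games is the XOR of the component values.
Combined value = 6 XOR 15 = 9.

9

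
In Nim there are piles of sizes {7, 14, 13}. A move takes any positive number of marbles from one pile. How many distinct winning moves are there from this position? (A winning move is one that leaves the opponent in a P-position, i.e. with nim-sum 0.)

Bitwise XOR of the heap sizes:
  0111  (7)
  1110  (14)
  1101  (13)
  ----
  0100  (4)
The overall nim-sum is X = 4. A pile of size p has a winning move iff p XOR X < p (reduce it to p XOR X).
  7: 7 XOR 4 = 3 < 7 — winning move (to 3).
  14: 14 XOR 4 = 10 < 14 — winning move (to 10).
  13: 13 XOR 4 = 9 < 13 — winning move (to 9).
That gives 3 winning moves.

3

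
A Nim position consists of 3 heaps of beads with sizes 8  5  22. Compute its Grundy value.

Nim-sum: 8 XOR 5 XOR 22 = 27.

27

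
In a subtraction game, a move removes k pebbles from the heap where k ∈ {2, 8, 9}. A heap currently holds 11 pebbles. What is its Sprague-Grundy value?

0

Grundy values for subtraction set {2, 8, 9}:
g(0) = mex{} = 0
g(1) = mex{} = 0
g(2) = mex{0} = 1
g(3) = mex{0} = 1
g(4) = mex{1} = 0
g(5) = mex{1} = 0
g(6) = mex{0} = 1
g(7) = mex{0} = 1
g(8) = mex{0,1} = 2
g(9) = mex{0,1} = 2
g(10) = mex{0,1,2} = 3
g(11) = mex{1,2} = 0
So g(11) = 0.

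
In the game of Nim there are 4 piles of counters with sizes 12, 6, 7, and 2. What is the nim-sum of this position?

Compute the nim-sum pairwise:
12 ^ 6 = 10
10 ^ 7 = 13
13 ^ 2 = 15

15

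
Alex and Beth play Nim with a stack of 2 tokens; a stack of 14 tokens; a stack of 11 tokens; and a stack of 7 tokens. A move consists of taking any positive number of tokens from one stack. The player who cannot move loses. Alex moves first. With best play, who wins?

Beth wins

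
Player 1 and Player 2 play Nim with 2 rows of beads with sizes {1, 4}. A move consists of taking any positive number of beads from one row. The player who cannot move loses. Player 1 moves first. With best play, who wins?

Player 1 wins

Nim-sum: 1 ^ 4 = 5.
The nim-sum is 5 ≠ 0, so this is an N-position: the player to move can win; Player 1 has a winning move.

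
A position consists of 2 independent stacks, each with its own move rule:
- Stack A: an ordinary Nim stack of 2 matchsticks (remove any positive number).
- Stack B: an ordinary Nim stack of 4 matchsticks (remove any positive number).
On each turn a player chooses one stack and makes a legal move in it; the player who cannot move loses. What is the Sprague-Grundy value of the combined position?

6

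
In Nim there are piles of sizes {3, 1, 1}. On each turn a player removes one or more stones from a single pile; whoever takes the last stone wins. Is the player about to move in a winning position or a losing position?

Compute the nim-sum pairwise:
3 ^ 1 = 2
2 ^ 1 = 3
The nim-sum is 3 ≠ 0, so this is an N-position: the player to move can win.

Winning position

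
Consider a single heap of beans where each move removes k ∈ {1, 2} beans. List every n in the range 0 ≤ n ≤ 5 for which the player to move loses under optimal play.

0, 3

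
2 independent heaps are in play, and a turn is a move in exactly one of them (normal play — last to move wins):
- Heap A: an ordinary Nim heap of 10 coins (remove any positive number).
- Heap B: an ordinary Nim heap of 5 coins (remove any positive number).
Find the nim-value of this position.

15

Heap A is a plain Nim heap of size 10, so its Grundy value is 10.
Heap B is a plain Nim heap of size 5, so its Grundy value is 5.
By the Sprague-Grundy theorem, the Grundy value of a sum of independent games is the XOR of the component values.
Combined value = 10 XOR 5 = 15.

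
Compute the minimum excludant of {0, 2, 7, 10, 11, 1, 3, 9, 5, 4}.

The values 0, 1, 2, 3, 4, 5 are all present; 6 is the first non-negative integer missing from the set.

6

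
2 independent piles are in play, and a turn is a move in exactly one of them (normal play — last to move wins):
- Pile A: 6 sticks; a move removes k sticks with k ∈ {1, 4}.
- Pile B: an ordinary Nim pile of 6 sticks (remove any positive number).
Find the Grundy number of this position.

7

Build the Grundy sequence for pile A with g(k) = mex{g(k−s) : s ∈ {1, 4}, s ≤ k}:
g(0) = mex{} = 0
g(1) = mex{0} = 1
g(2) = mex{1} = 0
g(3) = mex{0} = 1
g(4) = mex{0,1} = 2
g(5) = mex{1,2} = 0
g(6) = mex{0} = 1
So g(6) = 1.
Pile B is a plain Nim pile of size 6, so its Grundy value is 6.
By the Sprague-Grundy theorem, the Grundy value of a sum of independent games is the XOR of the component values.
Combined value = 1 ⊕ 6 = 7.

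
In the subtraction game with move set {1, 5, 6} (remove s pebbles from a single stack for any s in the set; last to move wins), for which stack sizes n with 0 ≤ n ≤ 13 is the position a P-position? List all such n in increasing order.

Compute g(0), g(1), … for moves {1, 5, 6}:
k:     0  1  2  3  4  5  6  7  8  9 10 11 12 13
g(k):  0  1  0  1  0  1  2  3  2  3  2  0  1  0
The P-positions (g = 0) in 0..13 are 0, 2, 4, 11, 13.

0, 2, 4, 11, 13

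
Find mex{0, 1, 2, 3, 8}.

4

The values 0, 1, 2, 3 are all present; 4 is the first non-negative integer missing from the set.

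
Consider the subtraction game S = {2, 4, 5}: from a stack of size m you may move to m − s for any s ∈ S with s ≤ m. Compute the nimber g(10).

1

Grundy values for subtraction set {2, 4, 5}:
g(0) = mex{} = 0
g(1) = mex{} = 0
g(2) = mex{0} = 1
g(3) = mex{0} = 1
g(4) = mex{0,1} = 2
g(5) = mex{0,1} = 2
g(6) = mex{0,1,2} = 3
g(7) = mex{1,2} = 0
g(8) = mex{1,2,3} = 0
g(9) = mex{0,2} = 1
g(10) = mex{0,2,3} = 1
So g(10) = 1.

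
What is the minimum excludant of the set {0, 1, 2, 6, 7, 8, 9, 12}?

3

The values 0, 1, 2 are all present; 3 is the first non-negative integer missing from the set.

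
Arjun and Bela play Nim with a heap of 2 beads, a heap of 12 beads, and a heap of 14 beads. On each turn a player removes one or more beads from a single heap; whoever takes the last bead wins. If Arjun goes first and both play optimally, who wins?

Bela wins

Nim-sum: 2 XOR 12 XOR 14 = 0.
The nim-sum is 0, so this is a P-position: the player to move is in a losing position under optimal play; Arjun is about to move from it and so loses — Bela wins.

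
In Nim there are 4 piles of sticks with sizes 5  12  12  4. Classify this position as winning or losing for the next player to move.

Nim-sum: 5 XOR 12 XOR 12 XOR 4 = 1.
The nim-sum is 1 ≠ 0, so this is an N-position: the player to move can win.

Winning position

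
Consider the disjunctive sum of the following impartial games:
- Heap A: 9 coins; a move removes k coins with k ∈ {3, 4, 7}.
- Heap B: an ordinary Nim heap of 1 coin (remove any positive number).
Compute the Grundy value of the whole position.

2

Build the Grundy sequence for heap A with g(k) = mex{g(k−s) : s ∈ {3, 4, 7}, s ≤ k}:
k:     0  1  2  3  4  5  6  7  8  9
g(k):  0  0  0  1  1  1  2  2  2  3
So g(9) = 3.
Heap B is a plain Nim heap of size 1, so its Grundy value is 1.
The value of a disjunctive sum is the nim-sum of the parts.
Combined value = 3 XOR 1 = 2.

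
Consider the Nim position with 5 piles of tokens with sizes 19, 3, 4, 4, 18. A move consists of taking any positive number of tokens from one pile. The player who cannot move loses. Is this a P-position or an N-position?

N-position

Nim-sum: 19 XOR 3 XOR 4 XOR 4 XOR 18 = 2.
The nim-sum is 2 ≠ 0, so this is an N-position: the player to move can win.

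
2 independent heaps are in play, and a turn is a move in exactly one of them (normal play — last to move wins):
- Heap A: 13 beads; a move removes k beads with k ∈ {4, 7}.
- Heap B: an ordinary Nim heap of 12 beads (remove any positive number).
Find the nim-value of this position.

Build the Grundy sequence for heap A with g(k) = mex{g(k−s) : s ∈ {4, 7}, s ≤ k}:
k:     0  1  2  3  4  5  6  7  8  9 10 11 12 13
g(k):  0  0  0  0  1  1  1  1  2  2  2  0  0  0
So g(13) = 0.
Heap B is a plain Nim heap of size 12, so its Grundy value is 12.
The value of a disjunctive sum is the nim-sum of the parts.
Combined value = 0 XOR 12 = 12.

12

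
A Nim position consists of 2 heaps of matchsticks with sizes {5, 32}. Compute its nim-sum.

37

Compute the nim-sum pairwise:
5 ⊕ 32 = 37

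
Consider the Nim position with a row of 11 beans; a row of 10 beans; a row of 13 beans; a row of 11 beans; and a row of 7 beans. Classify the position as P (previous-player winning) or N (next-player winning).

P-position

Nim-sum: 11 ⊕ 10 ⊕ 13 ⊕ 11 ⊕ 7 = 0.
The nim-sum is 0, so this is a P-position: the player to move is in a losing position under optimal play.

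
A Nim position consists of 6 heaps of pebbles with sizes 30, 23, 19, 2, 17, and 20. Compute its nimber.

Compute the nim-sum pairwise:
30 XOR 23 = 9
9 XOR 19 = 26
26 XOR 2 = 24
24 XOR 17 = 9
9 XOR 20 = 29

29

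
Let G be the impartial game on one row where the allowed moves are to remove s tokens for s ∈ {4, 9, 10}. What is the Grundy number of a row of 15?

Build the Grundy sequence with g(k) = mex{g(k−s) : s ∈ {4, 9, 10}, s ≤ k}:
k:     0  1  2  3  4  5  6  7  8  9 10 11 12 13 14 15
g(k):  0  0  0  0  1  1  1  1  0  2  2  2  1  3  0  0
So g(15) = 0.

0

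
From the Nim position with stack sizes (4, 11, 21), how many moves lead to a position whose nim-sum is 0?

Compute the nim-sum pairwise:
4 ^ 11 = 15
15 ^ 21 = 26
The overall nim-sum is X = 26. A stack of size p has a winning move iff p XOR X < p (reduce it to p XOR X).
  4: 4 XOR 26 = 30 ≥ 4 — no move.
  11: 11 XOR 26 = 17 ≥ 11 — no move.
  21: 21 XOR 26 = 15 < 21 — winning move (to 15).
That gives 1 winning move.

1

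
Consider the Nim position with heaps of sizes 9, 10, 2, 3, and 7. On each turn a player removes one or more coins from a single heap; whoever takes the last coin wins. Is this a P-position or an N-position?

N-position

Nim-sum: 9 ⊕ 10 ⊕ 2 ⊕ 3 ⊕ 7 = 5.
The nim-sum is 5 ≠ 0, so this is an N-position: the player to move can win.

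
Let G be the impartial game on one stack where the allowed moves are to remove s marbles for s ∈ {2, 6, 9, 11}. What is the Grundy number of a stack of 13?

Build the Grundy sequence with g(k) = mex{g(k−s) : s ∈ {2, 6, 9, 11}, s ≤ k}:
g(0) = mex{} = 0
g(1) = mex{} = 0
g(2) = mex{0} = 1
g(3) = mex{0} = 1
g(4) = mex{1} = 0
g(5) = mex{1} = 0
g(6) = mex{0} = 1
g(7) = mex{0} = 1
g(8) = mex{1} = 0
g(9) = mex{0,1} = 2
g(10) = mex{0} = 1
g(11) = mex{0,1,2} = 3
g(12) = mex{0,1} = 2
g(13) = mex{0,1,3} = 2
So g(13) = 2.

2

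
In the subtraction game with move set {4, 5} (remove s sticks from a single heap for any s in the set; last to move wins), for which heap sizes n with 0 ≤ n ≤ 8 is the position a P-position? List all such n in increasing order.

0, 1, 2, 3

Grundy values for subtraction set {4, 5}:
k:     0  1  2  3  4  5  6  7  8
g(k):  0  0  0  0  1  1  1  1  2
The P-positions (g = 0) in 0..8 are 0, 1, 2, 3.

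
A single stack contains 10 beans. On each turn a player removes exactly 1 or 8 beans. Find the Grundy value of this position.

1

Compute g(0), g(1), … for moves {1, 8}:
g(0) = mex{} = 0
g(1) = mex{0} = 1
g(2) = mex{1} = 0
g(3) = mex{0} = 1
g(4) = mex{1} = 0
g(5) = mex{0} = 1
g(6) = mex{1} = 0
g(7) = mex{0} = 1
g(8) = mex{0,1} = 2
g(9) = mex{1,2} = 0
g(10) = mex{0} = 1
So g(10) = 1.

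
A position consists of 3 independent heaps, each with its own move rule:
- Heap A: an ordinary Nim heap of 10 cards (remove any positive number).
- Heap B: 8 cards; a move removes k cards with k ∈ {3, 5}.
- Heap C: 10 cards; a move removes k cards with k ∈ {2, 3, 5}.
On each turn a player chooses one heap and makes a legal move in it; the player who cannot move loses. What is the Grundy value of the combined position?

Heap A is a plain Nim heap of size 10, so its Grundy value is 10.
Build the Grundy sequence for heap B with g(k) = mex{g(k−s) : s ∈ {3, 5}, s ≤ k}:
k:     0  1  2  3  4  5  6  7  8
g(k):  0  0  0  1  1  1  2  2  0
So g(8) = 0.
Grundy values for heap C (subtraction set {2, 3, 5}):
g(0) = mex{} = 0
g(1) = mex{} = 0
g(2) = mex{0} = 1
g(3) = mex{0} = 1
g(4) = mex{0,1} = 2
g(5) = mex{0,1} = 2
g(6) = mex{0,1,2} = 3
g(7) = mex{1,2} = 0
g(8) = mex{1,2,3} = 0
g(9) = mex{0,2,3} = 1
g(10) = mex{0,2} = 1
So g(10) = 1.
By the Sprague-Grundy theorem, the Grundy value of a sum of independent games is the XOR of the component values.
Combined value = 10 XOR 0 XOR 1 = 11.

11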